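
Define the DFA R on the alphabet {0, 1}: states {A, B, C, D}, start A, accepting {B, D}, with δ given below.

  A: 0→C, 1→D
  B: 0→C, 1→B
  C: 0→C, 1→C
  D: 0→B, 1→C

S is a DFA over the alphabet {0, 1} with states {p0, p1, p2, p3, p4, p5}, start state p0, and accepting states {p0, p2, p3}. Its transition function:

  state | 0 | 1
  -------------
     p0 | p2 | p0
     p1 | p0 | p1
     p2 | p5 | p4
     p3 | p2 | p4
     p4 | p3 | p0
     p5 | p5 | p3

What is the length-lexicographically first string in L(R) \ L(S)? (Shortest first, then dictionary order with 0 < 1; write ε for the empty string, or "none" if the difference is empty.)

The string 101 is accepted by R but not by S.
No shorter string lies in the difference, and 101 is the lexicographically first length-3 string in L(R) \ L(S).

101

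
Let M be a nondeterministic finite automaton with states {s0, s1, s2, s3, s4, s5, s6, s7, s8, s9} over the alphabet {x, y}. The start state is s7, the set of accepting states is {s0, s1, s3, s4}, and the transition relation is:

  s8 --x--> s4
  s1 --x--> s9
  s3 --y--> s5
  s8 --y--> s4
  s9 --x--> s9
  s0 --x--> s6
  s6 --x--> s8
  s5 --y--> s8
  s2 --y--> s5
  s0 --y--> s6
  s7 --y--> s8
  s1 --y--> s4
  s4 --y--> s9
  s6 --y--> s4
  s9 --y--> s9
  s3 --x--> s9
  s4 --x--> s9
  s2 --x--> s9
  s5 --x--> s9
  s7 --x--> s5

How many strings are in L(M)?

4

The useful subgraph on states {s4, s5, s7, s8} is acyclic, so L(M) is finite; the longest accepting path visits 4 useful states, giving maximum string length 3.
Counting accepting paths from s7 by length: 2 of length 2, 2 of length 3. Total 4.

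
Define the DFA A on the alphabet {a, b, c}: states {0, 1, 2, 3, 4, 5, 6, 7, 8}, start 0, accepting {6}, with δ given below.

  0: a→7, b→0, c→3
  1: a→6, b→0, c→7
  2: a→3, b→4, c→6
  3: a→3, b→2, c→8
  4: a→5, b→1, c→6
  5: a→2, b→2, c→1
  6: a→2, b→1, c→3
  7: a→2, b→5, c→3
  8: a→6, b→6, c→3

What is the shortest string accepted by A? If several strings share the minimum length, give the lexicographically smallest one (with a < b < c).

A breadth-first search from 0 reaches an accepting state first via the path 0 → 7 → 2 → 6 on input aac.
No string of length < 3 is accepted (BFS exhausts all shorter strings without reaching an accepting state), and aac is the lexicographically least accepting string of length 3.

aac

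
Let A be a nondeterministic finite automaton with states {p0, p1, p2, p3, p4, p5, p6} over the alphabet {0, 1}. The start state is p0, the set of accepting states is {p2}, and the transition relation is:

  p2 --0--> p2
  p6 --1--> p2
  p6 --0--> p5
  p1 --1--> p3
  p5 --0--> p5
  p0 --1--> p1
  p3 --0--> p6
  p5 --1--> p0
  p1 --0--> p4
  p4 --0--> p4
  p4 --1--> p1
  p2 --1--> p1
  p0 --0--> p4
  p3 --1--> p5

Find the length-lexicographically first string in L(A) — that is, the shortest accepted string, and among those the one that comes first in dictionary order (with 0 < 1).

1101

A breadth-first search from p0 reaches an accepting state first via the path p0 → p1 → p3 → p6 → p2 on input 1101.
No string of length < 4 is accepted (BFS exhausts all shorter strings without reaching an accepting state), and 1101 is the lexicographically least accepting string of length 4.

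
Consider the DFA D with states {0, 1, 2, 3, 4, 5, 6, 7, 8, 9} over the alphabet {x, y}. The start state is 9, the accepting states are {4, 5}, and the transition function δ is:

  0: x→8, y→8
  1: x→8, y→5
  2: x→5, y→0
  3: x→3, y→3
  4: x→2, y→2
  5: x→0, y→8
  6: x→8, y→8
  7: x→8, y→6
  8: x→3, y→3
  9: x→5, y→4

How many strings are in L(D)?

4

The useful subgraph on states {2, 4, 5, 9} is acyclic, so L(D) is finite; the longest accepting path visits 4 useful states, giving maximum string length 3.
Counting accepting paths from 9 by length: 2 of length 1, 2 of length 3. Total 4.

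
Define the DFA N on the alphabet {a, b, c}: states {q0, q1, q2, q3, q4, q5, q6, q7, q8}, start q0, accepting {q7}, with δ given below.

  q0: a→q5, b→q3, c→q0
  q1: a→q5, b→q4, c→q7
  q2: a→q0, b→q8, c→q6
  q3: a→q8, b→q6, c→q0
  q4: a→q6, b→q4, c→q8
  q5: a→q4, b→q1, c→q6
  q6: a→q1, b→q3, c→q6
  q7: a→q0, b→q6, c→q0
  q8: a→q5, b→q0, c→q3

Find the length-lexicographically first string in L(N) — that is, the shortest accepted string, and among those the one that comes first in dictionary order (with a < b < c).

abc

A breadth-first search from q0 reaches an accepting state first via the path q0 → q5 → q1 → q7 on input abc.
No string of length < 3 is accepted (BFS exhausts all shorter strings without reaching an accepting state), and abc is the lexicographically least accepting string of length 3.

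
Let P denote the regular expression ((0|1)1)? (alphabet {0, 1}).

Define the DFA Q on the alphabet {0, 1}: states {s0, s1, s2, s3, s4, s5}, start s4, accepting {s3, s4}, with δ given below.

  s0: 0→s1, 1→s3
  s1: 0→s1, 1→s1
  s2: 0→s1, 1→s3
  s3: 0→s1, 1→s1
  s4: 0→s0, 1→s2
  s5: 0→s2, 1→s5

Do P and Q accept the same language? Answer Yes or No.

Yes

Converting the expression P to a DFA (subset construction, then merging equivalent states) gives the minimal DFA with states {p0, p1, p2, p3}, start state p0, accepting states {p0, p3} and transitions p0: 0→p1, 1→p1; p1: 0→p2, 1→p3; p2: 0→p2, 1→p2; p3: 0→p2, 1→p2.
Exploring the product automaton P × Q from the start pair (p0, s4), following both machines on each input symbol, reaches 5 state pairs: (p0, s4), (p1, s0), (p1, s2), (p2, s1), (p3, s3).
P accepts in {p0, p3} and Q accepts in {s3, s4}. In every reachable pair the two components are either both accepting — (p0, s4), (p3, s3) — or both non-accepting, so no string is accepted by exactly one of the machines: L(P) \ L(Q) and L(Q) \ L(P) are both empty.
Hence every string is accepted by P iff it is accepted by Q, and the two languages coincide.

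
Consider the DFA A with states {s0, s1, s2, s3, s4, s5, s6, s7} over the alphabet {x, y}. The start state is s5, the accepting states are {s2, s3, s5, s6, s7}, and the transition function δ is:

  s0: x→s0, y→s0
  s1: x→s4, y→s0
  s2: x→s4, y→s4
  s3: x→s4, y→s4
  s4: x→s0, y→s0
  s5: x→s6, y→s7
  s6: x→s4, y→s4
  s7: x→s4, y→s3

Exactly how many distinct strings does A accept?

The useful subgraph on states {s3, s5, s6, s7} is acyclic, so L(A) is finite; the longest accepting path visits 3 useful states, giving maximum string length 2.
Counting accepting paths from s5 by length: 1 of length 0, 2 of length 1, 1 of length 2. Total 4.

4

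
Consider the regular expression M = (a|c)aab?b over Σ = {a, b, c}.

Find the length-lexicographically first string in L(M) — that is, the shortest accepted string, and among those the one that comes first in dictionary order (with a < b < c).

aaab

By inspection of the expression, no string of length less than 4 matches, and aaab is the lexicographically first match of length 4.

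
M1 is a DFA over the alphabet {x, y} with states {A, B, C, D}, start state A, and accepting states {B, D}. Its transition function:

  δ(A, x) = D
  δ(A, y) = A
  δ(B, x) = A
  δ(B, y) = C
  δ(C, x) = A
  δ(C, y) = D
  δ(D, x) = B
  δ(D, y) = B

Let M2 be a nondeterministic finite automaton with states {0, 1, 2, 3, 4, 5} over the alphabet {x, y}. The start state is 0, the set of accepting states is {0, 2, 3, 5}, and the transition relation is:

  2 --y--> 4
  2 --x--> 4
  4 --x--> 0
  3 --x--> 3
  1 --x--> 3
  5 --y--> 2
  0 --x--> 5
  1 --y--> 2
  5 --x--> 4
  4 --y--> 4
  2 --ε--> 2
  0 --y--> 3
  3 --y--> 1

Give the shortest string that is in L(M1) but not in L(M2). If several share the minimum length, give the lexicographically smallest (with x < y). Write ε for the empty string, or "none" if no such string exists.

The string xx is accepted by M1 but not by M2.
No shorter string lies in the difference, and xx is the lexicographically first length-2 string in L(M1) \ L(M2).

xx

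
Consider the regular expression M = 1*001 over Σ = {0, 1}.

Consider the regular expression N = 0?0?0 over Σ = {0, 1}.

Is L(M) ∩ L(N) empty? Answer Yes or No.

Converting the expression M to a DFA (subset construction, then merging equivalent states) gives the minimal DFA with states {m0, m1, m2, m3, m4}, start state m0, accepting states {m4} and transitions m0: 0→m1, 1→m0; m1: 0→m2, 1→m3; m2: 0→m3, 1→m4; m3: 0→m3, 1→m3; m4: 0→m3, 1→m3.
Converting the expression N to a DFA (subset construction, then merging equivalent states) gives the minimal DFA with states {n0, n1, n2, n3, n4}, start state n0, accepting states {n1, n3, n4} and transitions n0: 0→n1, 1→n2; n1: 0→n3, 1→n2; n2: 0→n2, 1→n2; n3: 0→n4, 1→n2; n4: 0→n2, 1→n2.
Exploring the product automaton M × N from the start pair (m0, n0), following both machines on each input symbol, reaches 9 state pairs: (m0, n0), (m1, n1), (m0, n2), (m2, n3), (m3, n2), (m1, n2), (m3, n4), (m4, n2), (m2, n2).
M accepts in {m4} and N accepts in {n1, n3, n4}; no reachable pair has both components accepting, so no string drives both machines to acceptance simultaneously and L(M) ∩ L(N) = ∅.
So no string is accepted by both, and the intersection is empty.

Yes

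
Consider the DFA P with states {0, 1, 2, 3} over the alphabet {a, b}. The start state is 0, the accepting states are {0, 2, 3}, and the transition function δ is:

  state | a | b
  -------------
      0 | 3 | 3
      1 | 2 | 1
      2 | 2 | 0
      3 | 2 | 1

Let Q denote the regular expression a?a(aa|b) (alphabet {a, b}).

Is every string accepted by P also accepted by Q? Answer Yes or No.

The empty string ε is in L(P) but not in L(Q).
So L(P) ⊄ L(Q).

No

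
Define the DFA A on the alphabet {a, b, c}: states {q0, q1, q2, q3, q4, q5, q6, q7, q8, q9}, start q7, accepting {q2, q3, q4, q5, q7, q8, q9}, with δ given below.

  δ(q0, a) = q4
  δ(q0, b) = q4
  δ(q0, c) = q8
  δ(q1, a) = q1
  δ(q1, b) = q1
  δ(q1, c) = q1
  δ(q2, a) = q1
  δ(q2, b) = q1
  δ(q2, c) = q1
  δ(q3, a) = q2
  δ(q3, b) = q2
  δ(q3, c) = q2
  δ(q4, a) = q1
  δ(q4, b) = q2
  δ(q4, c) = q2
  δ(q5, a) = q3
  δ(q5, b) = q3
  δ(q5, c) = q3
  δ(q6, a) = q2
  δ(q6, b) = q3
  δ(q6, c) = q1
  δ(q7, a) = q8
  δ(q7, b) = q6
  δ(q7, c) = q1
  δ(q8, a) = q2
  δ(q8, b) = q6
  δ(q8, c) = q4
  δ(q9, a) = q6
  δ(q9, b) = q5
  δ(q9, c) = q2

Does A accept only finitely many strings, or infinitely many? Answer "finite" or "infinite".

The useful states (reachable from q7 and able to reach an accepting state) are {q2, q3, q4, q6, q7, q8}.
Restricted to these states the transition graph has no cycle, so every accepting path has bounded length and L is finite.

finite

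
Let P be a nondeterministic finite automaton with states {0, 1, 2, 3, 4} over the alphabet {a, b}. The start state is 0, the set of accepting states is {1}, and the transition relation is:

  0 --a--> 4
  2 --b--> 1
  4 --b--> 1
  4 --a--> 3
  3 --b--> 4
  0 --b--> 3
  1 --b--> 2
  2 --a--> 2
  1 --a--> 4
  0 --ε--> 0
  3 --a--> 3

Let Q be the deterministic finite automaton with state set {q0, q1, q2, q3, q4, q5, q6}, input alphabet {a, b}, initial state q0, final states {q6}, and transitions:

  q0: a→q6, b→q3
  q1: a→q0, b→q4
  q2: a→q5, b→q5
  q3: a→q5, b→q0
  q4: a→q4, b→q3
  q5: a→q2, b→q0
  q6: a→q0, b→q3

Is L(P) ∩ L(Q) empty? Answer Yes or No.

Exploring the product automaton P × Q from the start pair (0, q0), following both machines on each input symbol, reaches 19 state pairs: (0, q0), (4, q6), (3, q3), (3, q0), (1, q3), (3, q5), (4, q0), (3, q6), (4, q3), (4, q5), (2, q0), (3, q2), (1, q0), (2, q6), (2, q3), (2, q5), (2, q2), (1, q5), (4, q2).
P accepts in {1} and Q accepts in {q6}; no reachable pair has both components accepting, so no string drives both machines to acceptance simultaneously and L(P) ∩ L(Q) = ∅.
So no string is accepted by both, and the intersection is empty.

Yes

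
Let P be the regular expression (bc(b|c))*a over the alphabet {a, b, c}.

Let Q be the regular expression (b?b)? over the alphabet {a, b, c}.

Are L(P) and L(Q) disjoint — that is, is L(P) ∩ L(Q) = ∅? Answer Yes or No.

Yes

Converting the expression P to a DFA (subset construction, then merging equivalent states) gives the minimal DFA with states {p0, p1, p2, p3, p4}, start state p0, accepting states {p1} and transitions p0: a→p1, b→p2, c→p3; p1: a→p3, b→p3, c→p3; p2: a→p3, b→p3, c→p4; p3: a→p3, b→p3, c→p3; p4: a→p3, b→p0, c→p0.
Converting the expression Q to a DFA (subset construction, then merging equivalent states) gives the minimal DFA with states {q0, q1, q2, q3}, start state q0, accepting states {q0, q2, q3} and transitions q0: a→q1, b→q2, c→q1; q1: a→q1, b→q1, c→q1; q2: a→q1, b→q3, c→q1; q3: a→q1, b→q1, c→q1.
Exploring the product automaton P × Q from the start pair (p0, q0), following both machines on each input symbol, reaches 8 state pairs: (p0, q0), (p1, q1), (p2, q2), (p3, q1), (p3, q3), (p4, q1), (p0, q1), (p2, q1).
P accepts in {p1} and Q accepts in {q0, q2, q3}; no reachable pair has both components accepting, so no string drives both machines to acceptance simultaneously and L(P) ∩ L(Q) = ∅.
So no string is accepted by both, and the intersection is empty.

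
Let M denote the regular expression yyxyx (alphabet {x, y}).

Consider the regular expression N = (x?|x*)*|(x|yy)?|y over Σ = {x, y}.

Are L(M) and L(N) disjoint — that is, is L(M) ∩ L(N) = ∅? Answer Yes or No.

Yes

Converting the expression M to a DFA (subset construction, then merging equivalent states) gives the minimal DFA with states {m0, m1, m2, m3, m4, m5, m6}, start state m0, accepting states {m6} and transitions m0: x→m1, y→m2; m1: x→m1, y→m1; m2: x→m1, y→m3; m3: x→m4, y→m1; m4: x→m1, y→m5; m5: x→m6, y→m1; m6: x→m1, y→m1.
Converting the expression N to a DFA (subset construction, then merging equivalent states) gives the minimal DFA with states {n0, n1, n2, n3, n4}, start state n0, accepting states {n0, n1, n2, n4} and transitions n0: x→n1, y→n2; n1: x→n1, y→n3; n2: x→n3, y→n4; n3: x→n3, y→n3; n4: x→n3, y→n3.
Exploring the product automaton M × N from the start pair (m0, n0), following both machines on each input symbol, reaches 8 state pairs: (m0, n0), (m1, n1), (m2, n2), (m1, n3), (m3, n4), (m4, n3), (m5, n3), (m6, n3).
M accepts in {m6} and N accepts in {n0, n1, n2, n4}; no reachable pair has both components accepting, so no string drives both machines to acceptance simultaneously and L(M) ∩ L(N) = ∅.
So no string is accepted by both, and the intersection is empty.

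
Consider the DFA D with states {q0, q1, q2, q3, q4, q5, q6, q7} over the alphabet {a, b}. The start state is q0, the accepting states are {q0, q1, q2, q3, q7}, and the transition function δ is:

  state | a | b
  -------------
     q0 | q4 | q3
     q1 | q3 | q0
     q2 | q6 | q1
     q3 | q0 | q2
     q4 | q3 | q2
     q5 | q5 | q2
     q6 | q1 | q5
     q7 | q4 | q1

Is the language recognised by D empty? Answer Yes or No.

The empty string ε is accepted: the run q0 ends in the accepting state q0.
Since at least one string is accepted, L(D) is not empty.

No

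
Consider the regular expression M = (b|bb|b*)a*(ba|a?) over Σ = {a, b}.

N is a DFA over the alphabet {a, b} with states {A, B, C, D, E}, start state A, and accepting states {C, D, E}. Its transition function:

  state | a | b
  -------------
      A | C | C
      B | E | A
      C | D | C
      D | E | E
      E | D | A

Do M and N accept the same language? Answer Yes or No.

The empty string ε is accepted by M but rejected by N.
So L(M) ≠ L(N).

No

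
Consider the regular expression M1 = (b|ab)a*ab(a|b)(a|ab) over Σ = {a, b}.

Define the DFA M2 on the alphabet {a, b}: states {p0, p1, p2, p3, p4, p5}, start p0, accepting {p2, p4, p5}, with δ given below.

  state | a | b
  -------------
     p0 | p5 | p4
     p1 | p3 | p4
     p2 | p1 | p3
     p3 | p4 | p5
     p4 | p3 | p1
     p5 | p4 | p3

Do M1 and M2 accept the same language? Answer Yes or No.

No

The string babaa is accepted by M1 but rejected by M2.
So L(M1) ≠ L(M2).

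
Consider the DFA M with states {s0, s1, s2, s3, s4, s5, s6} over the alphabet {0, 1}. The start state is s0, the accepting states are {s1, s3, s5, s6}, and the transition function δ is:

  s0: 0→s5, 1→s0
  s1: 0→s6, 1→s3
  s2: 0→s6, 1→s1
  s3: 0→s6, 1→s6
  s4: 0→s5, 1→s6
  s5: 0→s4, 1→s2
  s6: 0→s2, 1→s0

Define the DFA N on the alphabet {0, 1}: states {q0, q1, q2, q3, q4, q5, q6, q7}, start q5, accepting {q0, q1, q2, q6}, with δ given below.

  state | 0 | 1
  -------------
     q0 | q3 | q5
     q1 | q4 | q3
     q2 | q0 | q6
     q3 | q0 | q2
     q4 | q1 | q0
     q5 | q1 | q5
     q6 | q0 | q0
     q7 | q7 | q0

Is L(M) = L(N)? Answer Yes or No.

Yes

Exploring the product automaton M × N from the start pair (s0, q5), following both machines on each input symbol, reaches 7 state pairs: (s0, q5), (s5, q1), (s4, q4), (s2, q3), (s6, q0), (s1, q2), (s3, q6).
M accepts in {s1, s3, s5, s6} and N accepts in {q0, q1, q2, q6}. In every reachable pair the two components are either both accepting — (s5, q1), (s6, q0), (s1, q2), (s3, q6) — or both non-accepting, so no string is accepted by exactly one of the machines: L(M) \ L(N) and L(N) \ L(M) are both empty.
Hence every string is accepted by M iff it is accepted by N, and the two languages coincide.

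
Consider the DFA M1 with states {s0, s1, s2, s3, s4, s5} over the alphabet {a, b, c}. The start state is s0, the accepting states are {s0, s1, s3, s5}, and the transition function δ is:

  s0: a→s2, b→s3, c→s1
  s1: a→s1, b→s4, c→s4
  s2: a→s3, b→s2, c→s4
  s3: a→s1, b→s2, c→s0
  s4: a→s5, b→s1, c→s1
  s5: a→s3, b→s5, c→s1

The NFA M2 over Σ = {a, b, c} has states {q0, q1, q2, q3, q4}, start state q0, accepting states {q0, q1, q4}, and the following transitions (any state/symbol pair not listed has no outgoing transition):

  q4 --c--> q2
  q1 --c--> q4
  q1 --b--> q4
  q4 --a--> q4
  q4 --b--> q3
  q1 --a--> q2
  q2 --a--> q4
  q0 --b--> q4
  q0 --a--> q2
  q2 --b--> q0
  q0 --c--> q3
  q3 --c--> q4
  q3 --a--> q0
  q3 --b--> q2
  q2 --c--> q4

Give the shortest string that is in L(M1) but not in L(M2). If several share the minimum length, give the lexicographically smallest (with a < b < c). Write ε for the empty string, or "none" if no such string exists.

c

The string c is accepted by M1 but not by M2.
No shorter string lies in the difference, and c is the lexicographically first length-1 string in L(M1) \ L(M2).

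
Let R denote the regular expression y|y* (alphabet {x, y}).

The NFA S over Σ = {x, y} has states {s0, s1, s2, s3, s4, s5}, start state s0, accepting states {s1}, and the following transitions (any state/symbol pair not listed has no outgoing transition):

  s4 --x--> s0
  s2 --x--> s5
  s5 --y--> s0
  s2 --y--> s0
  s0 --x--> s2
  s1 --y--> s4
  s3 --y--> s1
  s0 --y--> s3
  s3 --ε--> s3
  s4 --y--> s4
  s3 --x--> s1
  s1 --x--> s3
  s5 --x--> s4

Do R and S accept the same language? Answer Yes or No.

No

The empty string ε is accepted by R but rejected by S.
So L(R) ≠ L(S).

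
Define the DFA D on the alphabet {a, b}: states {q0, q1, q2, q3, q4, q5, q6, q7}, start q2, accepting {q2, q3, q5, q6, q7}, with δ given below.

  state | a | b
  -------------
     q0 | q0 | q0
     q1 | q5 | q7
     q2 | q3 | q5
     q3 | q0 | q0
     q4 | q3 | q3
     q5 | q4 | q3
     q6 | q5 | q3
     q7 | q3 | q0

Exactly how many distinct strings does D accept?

6

The useful subgraph on states {q2, q3, q4, q5} is acyclic, so L(D) is finite; the longest accepting path visits 4 useful states, giving maximum string length 3.
Counting accepting paths from q2 by length: 1 of length 0, 2 of length 1, 1 of length 2, 2 of length 3. Total 6.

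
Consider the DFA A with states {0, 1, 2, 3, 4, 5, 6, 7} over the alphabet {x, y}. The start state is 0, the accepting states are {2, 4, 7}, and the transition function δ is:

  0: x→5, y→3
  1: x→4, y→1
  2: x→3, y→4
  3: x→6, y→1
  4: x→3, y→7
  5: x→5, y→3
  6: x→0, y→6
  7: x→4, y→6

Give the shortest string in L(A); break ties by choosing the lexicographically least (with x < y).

yyx

A breadth-first search from 0 reaches an accepting state first via the path 0 → 3 → 1 → 4 on input yyx.
No string of length < 3 is accepted (BFS exhausts all shorter strings without reaching an accepting state), and yyx is the lexicographically least accepting string of length 3.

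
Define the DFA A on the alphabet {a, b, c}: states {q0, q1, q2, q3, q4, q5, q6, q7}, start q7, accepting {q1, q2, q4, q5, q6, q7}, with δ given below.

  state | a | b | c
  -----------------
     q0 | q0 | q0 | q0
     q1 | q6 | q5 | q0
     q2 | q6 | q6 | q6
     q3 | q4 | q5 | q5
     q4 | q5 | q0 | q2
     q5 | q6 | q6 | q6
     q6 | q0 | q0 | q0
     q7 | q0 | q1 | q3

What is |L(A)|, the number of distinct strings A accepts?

The useful subgraph on states {q1, q2, q3, q4, q5, q6, q7} is acyclic, so L(A) is finite; the longest accepting path visits 5 useful states, giving maximum string length 4.
Counting accepting paths from q7 by length: 1 of length 0, 1 of length 1, 5 of length 2, 11 of length 3, 6 of length 4. Total 24.

24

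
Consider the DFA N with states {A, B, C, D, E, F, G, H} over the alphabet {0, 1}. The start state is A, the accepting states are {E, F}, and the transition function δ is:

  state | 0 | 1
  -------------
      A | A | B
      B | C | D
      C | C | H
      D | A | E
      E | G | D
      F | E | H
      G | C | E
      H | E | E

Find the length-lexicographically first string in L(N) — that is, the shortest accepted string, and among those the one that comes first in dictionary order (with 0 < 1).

111

A breadth-first search from A reaches an accepting state first via the path A → B → D → E on input 111.
No string of length < 3 is accepted (BFS exhausts all shorter strings without reaching an accepting state), and 111 is the lexicographically least accepting string of length 3.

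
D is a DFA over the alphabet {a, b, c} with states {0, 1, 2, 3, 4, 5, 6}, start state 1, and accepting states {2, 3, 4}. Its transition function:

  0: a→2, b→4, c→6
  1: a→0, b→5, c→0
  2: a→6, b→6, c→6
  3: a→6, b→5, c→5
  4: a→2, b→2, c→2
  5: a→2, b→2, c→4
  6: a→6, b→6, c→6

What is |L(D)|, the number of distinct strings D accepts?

16

The useful subgraph on states {0, 1, 2, 4, 5} is acyclic, so L(D) is finite; the longest accepting path visits 4 useful states, giving maximum string length 3.
Counting accepting paths from 1 by length: 7 of length 2, 9 of length 3. Total 16.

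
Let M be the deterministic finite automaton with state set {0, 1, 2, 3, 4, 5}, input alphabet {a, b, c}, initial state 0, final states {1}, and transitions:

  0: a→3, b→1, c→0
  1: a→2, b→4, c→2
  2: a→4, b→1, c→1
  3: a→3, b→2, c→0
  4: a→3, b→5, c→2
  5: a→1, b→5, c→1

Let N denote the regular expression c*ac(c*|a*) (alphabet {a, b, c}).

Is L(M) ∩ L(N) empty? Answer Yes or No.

Yes

Converting the expression N to a DFA (subset construction, then merging equivalent states) gives the minimal DFA with states {n0, n1, n2, n3, n4, n5}, start state n0, accepting states {n3, n4, n5} and transitions n0: a→n1, b→n2, c→n0; n1: a→n2, b→n2, c→n3; n2: a→n2, b→n2, c→n2; n3: a→n4, b→n2, c→n5; n4: a→n4, b→n2, c→n2; n5: a→n2, b→n2, c→n5.
Exploring the product automaton M × N from the start pair (0, n0), following both machines on each input symbol, reaches 11 state pairs: (0, n0), (3, n1), (1, n2), (3, n2), (2, n2), (0, n3), (4, n2), (0, n2), (3, n4), (0, n5), (5, n2).
M accepts in {1} and N accepts in {n3, n4, n5}; no reachable pair has both components accepting, so no string drives both machines to acceptance simultaneously and L(M) ∩ L(N) = ∅.
So no string is accepted by both, and the intersection is empty.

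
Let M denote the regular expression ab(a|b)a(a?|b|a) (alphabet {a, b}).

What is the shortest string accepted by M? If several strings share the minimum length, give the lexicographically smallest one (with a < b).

By inspection of the expression, no string of length less than 4 matches, and abaa is the lexicographically first match of length 4.

abaa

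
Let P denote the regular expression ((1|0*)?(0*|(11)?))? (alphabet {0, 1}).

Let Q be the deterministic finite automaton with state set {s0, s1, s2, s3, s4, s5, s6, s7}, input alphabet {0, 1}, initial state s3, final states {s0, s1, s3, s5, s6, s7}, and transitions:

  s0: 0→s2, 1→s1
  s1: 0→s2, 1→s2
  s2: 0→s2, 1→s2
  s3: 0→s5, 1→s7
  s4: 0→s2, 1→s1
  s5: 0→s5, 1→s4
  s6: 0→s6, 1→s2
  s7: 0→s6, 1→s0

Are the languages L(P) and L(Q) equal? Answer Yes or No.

Converting the expression P to a DFA (subset construction, then merging equivalent states) gives the minimal DFA with states {p0, p1, p2, p3, p4, p5, p6, p7}, start state p0, accepting states {p0, p1, p2, p4, p5, p7} and transitions p0: 0→p1, 1→p2; p1: 0→p1, 1→p3; p2: 0→p4, 1→p5; p3: 0→p6, 1→p7; p4: 0→p4, 1→p6; p5: 0→p6, 1→p7; p6: 0→p6, 1→p6; p7: 0→p6, 1→p6.
Exploring the product automaton P × Q from the start pair (p0, s3), following both machines on each input symbol, reaches 8 state pairs: (p0, s3), (p1, s5), (p2, s7), (p3, s4), (p4, s6), (p5, s0), (p6, s2), (p7, s1).
P accepts in {p0, p1, p2, p4, p5, p7} and Q accepts in {s0, s1, s3, s5, s6, s7}. In every reachable pair the two components are either both accepting — (p0, s3), (p1, s5), (p2, s7), (p4, s6), (p5, s0), (p7, s1) — or both non-accepting, so no string is accepted by exactly one of the machines: L(P) \ L(Q) and L(Q) \ L(P) are both empty.
Hence every string is accepted by P iff it is accepted by Q, and the two languages coincide.

Yes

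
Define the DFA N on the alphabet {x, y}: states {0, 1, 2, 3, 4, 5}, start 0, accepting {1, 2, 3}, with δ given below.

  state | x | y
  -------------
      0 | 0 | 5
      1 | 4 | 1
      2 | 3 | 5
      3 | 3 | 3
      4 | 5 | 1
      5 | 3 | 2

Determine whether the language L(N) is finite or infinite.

infinite

State 0 is reachable from the start and can reach an accepting state, and it lies on the cycle 0 → 0.
Traversing that cycle any number of times yields accepted strings of unbounded length, so the language is infinite.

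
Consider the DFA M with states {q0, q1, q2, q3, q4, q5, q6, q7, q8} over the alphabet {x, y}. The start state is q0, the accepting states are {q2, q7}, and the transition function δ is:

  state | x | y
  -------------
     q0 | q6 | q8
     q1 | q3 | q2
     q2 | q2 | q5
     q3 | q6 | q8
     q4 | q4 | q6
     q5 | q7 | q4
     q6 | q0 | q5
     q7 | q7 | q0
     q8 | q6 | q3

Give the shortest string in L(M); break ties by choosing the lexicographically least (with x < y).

xyx

A breadth-first search from q0 reaches an accepting state first via the path q0 → q6 → q5 → q7 on input xyx.
No string of length < 3 is accepted (BFS exhausts all shorter strings without reaching an accepting state), and xyx is the lexicographically least accepting string of length 3.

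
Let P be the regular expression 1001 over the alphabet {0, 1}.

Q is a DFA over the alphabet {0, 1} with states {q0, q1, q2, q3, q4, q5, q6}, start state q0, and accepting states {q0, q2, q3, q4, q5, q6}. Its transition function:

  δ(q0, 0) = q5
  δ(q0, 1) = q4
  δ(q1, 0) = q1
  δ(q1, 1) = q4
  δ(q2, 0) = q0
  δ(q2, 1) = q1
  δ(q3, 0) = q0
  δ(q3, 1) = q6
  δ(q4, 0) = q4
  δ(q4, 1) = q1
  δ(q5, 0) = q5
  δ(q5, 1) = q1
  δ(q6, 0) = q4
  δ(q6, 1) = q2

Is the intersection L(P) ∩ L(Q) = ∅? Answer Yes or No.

Converting the expression P to a DFA (subset construction, then merging equivalent states) gives the minimal DFA with states {p0, p1, p2, p3, p4, p5}, start state p0, accepting states {p5} and transitions p0: 0→p1, 1→p2; p1: 0→p1, 1→p1; p2: 0→p3, 1→p1; p3: 0→p4, 1→p1; p4: 0→p1, 1→p5; p5: 0→p1, 1→p1.
Exploring the product automaton P × Q from the start pair (p0, q0), following both machines on each input symbol, reaches 8 state pairs: (p0, q0), (p1, q5), (p2, q4), (p1, q1), (p3, q4), (p1, q4), (p4, q4), (p5, q1).
P accepts in {p5} and Q accepts in {q0, q2, q3, q4, q5, q6}; no reachable pair has both components accepting, so no string drives both machines to acceptance simultaneously and L(P) ∩ L(Q) = ∅.
So no string is accepted by both, and the intersection is empty.

Yes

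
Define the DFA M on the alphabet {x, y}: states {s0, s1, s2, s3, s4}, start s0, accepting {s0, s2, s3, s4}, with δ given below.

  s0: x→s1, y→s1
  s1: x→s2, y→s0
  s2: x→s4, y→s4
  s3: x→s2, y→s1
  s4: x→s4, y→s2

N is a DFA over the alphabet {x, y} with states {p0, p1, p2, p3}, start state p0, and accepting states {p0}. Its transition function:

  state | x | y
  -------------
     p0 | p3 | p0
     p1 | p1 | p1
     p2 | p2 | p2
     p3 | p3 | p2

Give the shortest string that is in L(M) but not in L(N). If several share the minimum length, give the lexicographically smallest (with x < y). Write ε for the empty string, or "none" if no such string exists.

xx

The string xx is accepted by M but not by N.
No shorter string lies in the difference, and xx is the lexicographically first length-2 string in L(M) \ L(N).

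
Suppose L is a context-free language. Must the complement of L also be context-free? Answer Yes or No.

CFLs are closed under union, so if they were also closed under complement they would be closed under intersection by De Morgan (L₁ ∩ L₂ is the complement of the union of the complements). But {aⁿbⁿcᵐ} ∩ {aᵐbⁿcⁿ} = {aⁿbⁿcⁿ} is not context-free although both operands are.

No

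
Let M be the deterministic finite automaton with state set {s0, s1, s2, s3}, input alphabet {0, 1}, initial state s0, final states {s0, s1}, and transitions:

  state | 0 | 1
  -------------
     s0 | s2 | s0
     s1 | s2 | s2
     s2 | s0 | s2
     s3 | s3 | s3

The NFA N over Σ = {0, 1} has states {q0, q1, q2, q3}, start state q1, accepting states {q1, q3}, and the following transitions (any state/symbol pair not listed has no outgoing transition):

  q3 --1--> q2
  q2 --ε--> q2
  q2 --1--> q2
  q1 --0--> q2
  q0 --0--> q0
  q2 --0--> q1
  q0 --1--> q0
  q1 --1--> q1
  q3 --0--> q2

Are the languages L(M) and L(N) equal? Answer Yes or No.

Yes

Exploring the product automaton M × N from the start pair (s0, q1), following both machines on each input symbol, reaches 2 state pairs: (s0, q1), (s2, q2).
M accepts in {s0, s1} and N accepts in {q1, q3}. In every reachable pair the two components are either both accepting — (s0, q1) — or both non-accepting, so no string is accepted by exactly one of the machines: L(M) \ L(N) and L(N) \ L(M) are both empty.
Hence every string is accepted by M iff it is accepted by N, and the two languages coincide.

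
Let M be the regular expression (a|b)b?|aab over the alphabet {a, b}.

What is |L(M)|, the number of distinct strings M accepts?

5

The expression has no Kleene star, so L(M) is finite. Expanding the alternatives gives {a, b, ab, bb, aab}.
That is 2 of length 1, 2 of length 2, 1 of length 3: 5 strings in all.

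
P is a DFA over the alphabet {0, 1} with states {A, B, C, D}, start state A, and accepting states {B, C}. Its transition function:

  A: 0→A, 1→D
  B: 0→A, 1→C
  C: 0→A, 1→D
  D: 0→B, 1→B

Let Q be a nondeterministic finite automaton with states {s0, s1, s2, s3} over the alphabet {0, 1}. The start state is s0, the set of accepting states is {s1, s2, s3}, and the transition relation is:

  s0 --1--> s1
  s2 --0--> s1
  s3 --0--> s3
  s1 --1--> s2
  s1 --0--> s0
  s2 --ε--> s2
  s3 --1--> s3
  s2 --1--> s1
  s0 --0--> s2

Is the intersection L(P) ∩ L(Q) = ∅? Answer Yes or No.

No

The string 11 is accepted by both P and Q.
Hence L(P) ∩ L(Q) ≠ ∅.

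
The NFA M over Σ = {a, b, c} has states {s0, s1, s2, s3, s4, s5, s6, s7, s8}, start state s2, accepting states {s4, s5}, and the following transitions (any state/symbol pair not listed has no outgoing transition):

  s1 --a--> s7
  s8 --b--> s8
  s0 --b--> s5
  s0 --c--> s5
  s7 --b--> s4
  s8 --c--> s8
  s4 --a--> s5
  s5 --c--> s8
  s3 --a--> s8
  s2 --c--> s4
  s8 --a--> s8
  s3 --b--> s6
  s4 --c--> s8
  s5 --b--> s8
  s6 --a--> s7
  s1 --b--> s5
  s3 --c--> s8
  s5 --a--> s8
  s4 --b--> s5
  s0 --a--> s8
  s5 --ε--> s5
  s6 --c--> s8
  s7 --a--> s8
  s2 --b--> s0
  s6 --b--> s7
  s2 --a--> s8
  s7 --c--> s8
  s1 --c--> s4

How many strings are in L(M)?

5

The useful subgraph on states {s0, s2, s4, s5} is acyclic, so L(M) is finite; the longest accepting path visits 3 useful states, giving maximum string length 2.
Counting accepting paths from s2 by length: 1 of length 1, 4 of length 2. Total 5.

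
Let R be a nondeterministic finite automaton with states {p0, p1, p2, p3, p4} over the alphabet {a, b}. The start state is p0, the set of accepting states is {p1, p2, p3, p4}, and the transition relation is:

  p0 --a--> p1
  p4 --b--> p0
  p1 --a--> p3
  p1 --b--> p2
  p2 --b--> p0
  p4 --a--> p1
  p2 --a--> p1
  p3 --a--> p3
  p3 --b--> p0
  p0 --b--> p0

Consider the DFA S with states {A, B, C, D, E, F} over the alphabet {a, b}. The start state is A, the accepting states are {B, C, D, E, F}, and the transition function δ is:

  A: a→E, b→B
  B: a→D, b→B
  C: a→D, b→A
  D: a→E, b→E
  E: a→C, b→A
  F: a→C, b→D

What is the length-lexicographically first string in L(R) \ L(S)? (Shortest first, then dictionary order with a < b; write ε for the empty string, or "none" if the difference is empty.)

The string ab is accepted by R but not by S.
No shorter string lies in the difference, and ab is the lexicographically first length-2 string in L(R) \ L(S).

ab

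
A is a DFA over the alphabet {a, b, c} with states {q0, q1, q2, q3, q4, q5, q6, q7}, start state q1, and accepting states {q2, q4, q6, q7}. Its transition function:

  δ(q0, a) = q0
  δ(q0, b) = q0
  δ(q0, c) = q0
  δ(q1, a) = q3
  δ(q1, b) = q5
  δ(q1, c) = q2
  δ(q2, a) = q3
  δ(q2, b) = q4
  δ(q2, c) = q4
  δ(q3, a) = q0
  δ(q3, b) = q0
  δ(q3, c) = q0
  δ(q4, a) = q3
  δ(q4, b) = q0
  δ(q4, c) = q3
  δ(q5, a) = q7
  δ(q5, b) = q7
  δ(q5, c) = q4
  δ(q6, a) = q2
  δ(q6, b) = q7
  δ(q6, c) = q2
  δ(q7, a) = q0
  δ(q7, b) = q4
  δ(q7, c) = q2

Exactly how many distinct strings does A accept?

14

The useful subgraph on states {q1, q2, q4, q5, q7} is acyclic, so L(A) is finite; the longest accepting path visits 5 useful states, giving maximum string length 4.
Counting accepting paths from q1 by length: 1 of length 1, 5 of length 2, 4 of length 3, 4 of length 4. Total 14.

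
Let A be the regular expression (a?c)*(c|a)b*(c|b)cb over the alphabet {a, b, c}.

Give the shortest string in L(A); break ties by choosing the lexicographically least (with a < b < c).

abcb

By inspection of the expression, no string of length less than 4 matches, and abcb is the lexicographically first match of length 4.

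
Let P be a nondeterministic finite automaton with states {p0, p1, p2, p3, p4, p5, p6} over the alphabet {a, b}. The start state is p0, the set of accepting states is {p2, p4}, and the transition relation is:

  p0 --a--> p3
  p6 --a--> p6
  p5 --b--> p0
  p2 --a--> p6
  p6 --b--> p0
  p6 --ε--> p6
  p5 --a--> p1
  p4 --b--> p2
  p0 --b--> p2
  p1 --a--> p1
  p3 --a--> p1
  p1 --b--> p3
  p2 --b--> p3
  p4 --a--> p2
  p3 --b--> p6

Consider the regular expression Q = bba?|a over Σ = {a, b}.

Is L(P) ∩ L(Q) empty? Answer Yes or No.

Yes

Converting the expression Q to a DFA (subset construction, then merging equivalent states) gives the minimal DFA with states {q0, q1, q2, q3, q4}, start state q0, accepting states {q1, q4} and transitions q0: a→q1, b→q2; q1: a→q3, b→q3; q2: a→q3, b→q4; q3: a→q3, b→q3; q4: a→q1, b→q3.
Exploring the product automaton P × Q from the start pair (p0, q0), following both machines on each input symbol, reaches 10 state pairs: (p0, q0), (p3, q1), (p2, q2), (p1, q3), (p6, q3), (p3, q4), (p3, q3), (p0, q3), (p1, q1), (p2, q3).
P accepts in {p2, p4} and Q accepts in {q1, q4}; no reachable pair has both components accepting, so no string drives both machines to acceptance simultaneously and L(P) ∩ L(Q) = ∅.
So no string is accepted by both, and the intersection is empty.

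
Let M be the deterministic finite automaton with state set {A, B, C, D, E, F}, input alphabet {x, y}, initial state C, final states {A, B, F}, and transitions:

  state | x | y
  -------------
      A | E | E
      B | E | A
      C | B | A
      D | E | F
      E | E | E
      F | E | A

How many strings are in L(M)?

3

The useful subgraph on states {A, B, C} is acyclic, so L(M) is finite; the longest accepting path visits 3 useful states, giving maximum string length 2.
Counting accepting paths from C by length: 2 of length 1, 1 of length 2. Total 3.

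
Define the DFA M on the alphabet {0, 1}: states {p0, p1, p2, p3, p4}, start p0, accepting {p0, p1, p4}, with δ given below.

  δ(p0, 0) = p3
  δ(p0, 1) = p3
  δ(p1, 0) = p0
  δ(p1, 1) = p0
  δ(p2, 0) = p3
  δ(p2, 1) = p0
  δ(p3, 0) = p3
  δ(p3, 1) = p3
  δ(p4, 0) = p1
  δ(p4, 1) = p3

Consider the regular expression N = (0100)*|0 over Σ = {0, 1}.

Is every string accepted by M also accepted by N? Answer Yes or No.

Converting the expression N to a DFA (subset construction, then merging equivalent states) gives the minimal DFA with states {n0, n1, n2, n3, n4, n5, n6}, start state n0, accepting states {n0, n1, n5} and transitions n0: 0→n1, 1→n2; n1: 0→n2, 1→n3; n2: 0→n2, 1→n2; n3: 0→n4, 1→n2; n4: 0→n5, 1→n2; n5: 0→n6, 1→n2; n6: 0→n2, 1→n3.
Exploring the product automaton M × N from the start pair (p0, n0), following both machines on each input symbol, reaches 7 state pairs: (p0, n0), (p3, n1), (p3, n2), (p3, n3), (p3, n4), (p3, n5), (p3, n6).
M accepts in {p0, p1, p4} and N accepts in {n0, n1, n5}. The reachable pairs whose M-component is accepting are (p0, n0); in each of them the N-component is accepting too, so the product for L(M) \ L(N) (M-component accepting, N-component rejecting) has no reachable accepting pair and the difference is empty.
Hence every string in L(M) is also in L(N).

Yes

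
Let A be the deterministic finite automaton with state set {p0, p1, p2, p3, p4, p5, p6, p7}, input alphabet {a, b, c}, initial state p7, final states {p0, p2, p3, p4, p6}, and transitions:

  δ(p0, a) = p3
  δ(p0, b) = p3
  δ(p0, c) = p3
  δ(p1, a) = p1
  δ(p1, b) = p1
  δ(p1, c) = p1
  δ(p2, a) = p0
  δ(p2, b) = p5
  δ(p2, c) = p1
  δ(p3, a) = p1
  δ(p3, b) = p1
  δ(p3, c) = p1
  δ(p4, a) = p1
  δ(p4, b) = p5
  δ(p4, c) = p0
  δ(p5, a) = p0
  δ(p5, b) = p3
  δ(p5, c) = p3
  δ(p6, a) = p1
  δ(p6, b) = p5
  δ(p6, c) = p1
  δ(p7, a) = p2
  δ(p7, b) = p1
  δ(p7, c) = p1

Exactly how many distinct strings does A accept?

11

The useful subgraph on states {p0, p2, p3, p5, p7} is acyclic, so L(A) is finite; the longest accepting path visits 5 useful states, giving maximum string length 4.
Counting accepting paths from p7 by length: 1 of length 1, 1 of length 2, 6 of length 3, 3 of length 4. Total 11.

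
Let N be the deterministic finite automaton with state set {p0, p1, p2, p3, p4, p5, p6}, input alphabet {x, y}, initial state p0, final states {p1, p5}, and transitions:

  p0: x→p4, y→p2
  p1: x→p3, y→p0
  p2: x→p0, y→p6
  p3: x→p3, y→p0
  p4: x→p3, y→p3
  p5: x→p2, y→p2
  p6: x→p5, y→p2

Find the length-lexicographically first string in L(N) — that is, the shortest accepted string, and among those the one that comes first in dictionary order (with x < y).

yyx

A breadth-first search from p0 reaches an accepting state first via the path p0 → p2 → p6 → p5 on input yyx.
No string of length < 3 is accepted (BFS exhausts all shorter strings without reaching an accepting state), and yyx is the lexicographically least accepting string of length 3.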